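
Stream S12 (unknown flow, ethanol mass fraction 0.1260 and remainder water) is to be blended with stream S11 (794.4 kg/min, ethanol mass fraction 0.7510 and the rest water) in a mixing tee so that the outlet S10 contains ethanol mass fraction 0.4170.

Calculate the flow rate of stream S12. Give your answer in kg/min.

Let S12 be the unknown flow. Total out = 794.4 + S12.
ethanol balance: 596.59 + 0.126·S12 = 0.417·(794.4 + S12)
(0.126 − 0.417)·S12 = 0.417×794.4 − 596.59 = -265.33
S12 = -265.33 / -0.291 = 911.79 kg/min

911.8 kg/min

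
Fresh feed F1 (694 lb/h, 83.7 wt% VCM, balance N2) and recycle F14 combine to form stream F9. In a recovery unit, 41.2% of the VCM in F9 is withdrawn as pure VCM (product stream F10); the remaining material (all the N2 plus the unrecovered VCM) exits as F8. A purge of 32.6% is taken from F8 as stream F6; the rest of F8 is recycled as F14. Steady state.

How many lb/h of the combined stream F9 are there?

1309 lb/h

N2 enters only via F1 and leaves only via the purge: 694×0.163 = 0.326×(N2 in F8), and the recovery unit passes all N2, so N2 in F9 = N2 in F8 = 347 lb/h.
VCM in F9: m_A = 694×0.837 + (1−0.326)·(1−0.412)·m_A, so m_A = 580.88/0.6037 = 962.22 lb/h.
F9 = 962.22 + 347 = 1309.2 lb/h.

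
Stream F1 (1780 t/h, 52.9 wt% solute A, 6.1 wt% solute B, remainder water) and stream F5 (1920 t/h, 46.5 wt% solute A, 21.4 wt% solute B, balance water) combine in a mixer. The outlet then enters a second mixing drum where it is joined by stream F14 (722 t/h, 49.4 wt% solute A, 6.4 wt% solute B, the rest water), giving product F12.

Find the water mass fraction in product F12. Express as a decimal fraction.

Overall, product flow = 4422 t/h.
water in = 1780×0.410 + 1920×0.321 + 722×0.442 = 1665.2 t/h.
water fraction in F12 = 0.377.

0.377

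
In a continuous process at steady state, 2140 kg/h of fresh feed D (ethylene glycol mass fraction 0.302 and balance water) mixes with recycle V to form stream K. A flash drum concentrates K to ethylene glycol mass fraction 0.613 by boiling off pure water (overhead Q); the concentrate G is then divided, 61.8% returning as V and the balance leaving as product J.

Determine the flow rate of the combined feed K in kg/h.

3846 kg/h

Overall ethylene glycol balance (none leaves overhead): ethylene glycol in fresh feed = ethylene glycol in product, i.e. 2140×0.302 = (1−0.618)·G·0.613.
G = 646.28/(0.613×0.382) = 2759.9 kg/h.
Recycle V = 0.618×2759.9 = 1705.6 kg/h.
Combined feed K = 2140 + 1705.6 = 3845.6 kg/h.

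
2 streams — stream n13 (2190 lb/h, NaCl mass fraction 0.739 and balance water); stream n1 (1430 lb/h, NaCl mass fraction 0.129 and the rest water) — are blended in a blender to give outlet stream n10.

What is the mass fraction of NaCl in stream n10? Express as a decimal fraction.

0.498

Total flow out = 2190 + 1430 = 3620 lb/h.
NaCl in = 2190×0.739 + 1430×0.129 = 1802.9 lb/h.
NaCl mass fraction in n10 = 1802.9/3620 = 0.498.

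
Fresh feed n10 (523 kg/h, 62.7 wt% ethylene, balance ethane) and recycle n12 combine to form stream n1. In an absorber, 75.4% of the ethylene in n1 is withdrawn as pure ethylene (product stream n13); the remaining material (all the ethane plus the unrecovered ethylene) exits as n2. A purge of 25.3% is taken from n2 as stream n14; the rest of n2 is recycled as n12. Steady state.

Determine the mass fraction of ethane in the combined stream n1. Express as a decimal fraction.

ethane enters only via n10 and leaves only via the purge: 523×0.373 = 0.253×(ethane in n2), and the absorber passes all ethane, so ethane in n1 = ethane in n2 = 771.06 kg/h.
ethylene in n1: m_A = 523×0.627 + (1−0.253)·(1−0.754)·m_A, so m_A = 327.92/0.8162 = 401.75 kg/h.
n1 = 401.75 + 771.06 = 1172.8 kg/h.
ethane fraction in n1 = 771.06/1172.8 = 0.6574.

0.6574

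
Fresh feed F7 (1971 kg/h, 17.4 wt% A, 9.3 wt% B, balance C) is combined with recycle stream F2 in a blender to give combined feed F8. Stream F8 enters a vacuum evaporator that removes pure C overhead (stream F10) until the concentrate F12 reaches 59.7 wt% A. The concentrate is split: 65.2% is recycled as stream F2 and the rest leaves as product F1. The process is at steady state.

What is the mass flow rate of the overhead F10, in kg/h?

1397 kg/h

Overall A balance (none leaves overhead): A in fresh feed = A in product, i.e. 1971×0.174 = (1−0.652)·F12·0.597.
F12 = 342.95/(0.597×0.348) = 1650.8 kg/h.
Recycle F2 = 0.652×1650.8 = 1076.3 kg/h.
Combined feed F8 = 1971 + 1076.3 = 3047.3 kg/h.
Overhead F10 = F8 − F12 = 3047.3 − 1650.8 = 1396.5 kg/h.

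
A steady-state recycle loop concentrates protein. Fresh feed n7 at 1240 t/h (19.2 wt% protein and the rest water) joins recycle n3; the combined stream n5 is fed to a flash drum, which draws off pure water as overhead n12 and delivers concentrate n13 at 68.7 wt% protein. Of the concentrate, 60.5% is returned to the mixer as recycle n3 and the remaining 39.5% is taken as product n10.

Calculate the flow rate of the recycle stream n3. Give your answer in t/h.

530.8 t/h

Overall protein balance (none leaves overhead): protein in fresh feed = protein in product, i.e. 1240×0.192 = (1−0.605)·n13·0.687.
n13 = 238.08/(0.687×0.395) = 877.34 t/h.
Recycle n3 = 0.605×877.34 = 530.79 t/h.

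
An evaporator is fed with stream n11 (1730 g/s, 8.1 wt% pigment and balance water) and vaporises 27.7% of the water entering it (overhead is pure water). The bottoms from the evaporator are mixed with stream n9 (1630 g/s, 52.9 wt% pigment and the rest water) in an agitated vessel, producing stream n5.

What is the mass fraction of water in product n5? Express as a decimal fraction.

0.6567

Vapour removed = 0.277×0.919×1730 = 440.39 g/s; concentrate = 1289.6 g/s.
water reaching the mixer = 1149.5 (from concentrate) + 1630×0.471 = 1917.2 g/s.
Product flow = 1289.6 + 1630 = 2919.6 g/s; water fraction = 0.6567.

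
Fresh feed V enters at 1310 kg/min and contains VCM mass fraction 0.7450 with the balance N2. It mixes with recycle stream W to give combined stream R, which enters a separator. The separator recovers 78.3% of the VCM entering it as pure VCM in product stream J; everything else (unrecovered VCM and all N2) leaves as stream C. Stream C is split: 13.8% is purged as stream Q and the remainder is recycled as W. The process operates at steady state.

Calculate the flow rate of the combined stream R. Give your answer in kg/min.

3621 kg/min

N2 enters only via V and leaves only via the purge: 1310×0.255 = 0.138×(N2 in C), and the separator passes all N2, so N2 in R = N2 in C = 2420.7 kg/min.
VCM in R: m_A = 1310×0.745 + (1−0.138)·(1−0.783)·m_A, so m_A = 975.95/0.8129 = 1200.5 kg/min.
R = 1200.5 + 2420.7 = 3621.2 kg/min.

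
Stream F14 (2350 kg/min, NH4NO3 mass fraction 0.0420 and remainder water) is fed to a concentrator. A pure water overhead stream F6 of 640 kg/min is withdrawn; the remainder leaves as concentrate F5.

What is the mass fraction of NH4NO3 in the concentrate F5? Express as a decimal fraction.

NH4NO3 is not removed: 2350×0.042 = 98.7 kg/min of NH4NO3 enters F5.
Concentrate = 2350 − 640 = 1710 kg/min.
Mass fraction = 98.7/1710 = 0.0577.

0.0577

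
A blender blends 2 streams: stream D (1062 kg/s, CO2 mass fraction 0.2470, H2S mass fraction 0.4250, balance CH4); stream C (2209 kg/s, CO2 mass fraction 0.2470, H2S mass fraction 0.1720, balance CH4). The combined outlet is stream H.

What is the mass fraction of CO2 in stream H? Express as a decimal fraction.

Total flow out = 1062 + 2209 = 3271 kg/s.
CO2 in = 1062×0.247 + 2209×0.247 = 807.94 kg/s.
CO2 mass fraction in H = 807.94/3271 = 0.2470.

0.2470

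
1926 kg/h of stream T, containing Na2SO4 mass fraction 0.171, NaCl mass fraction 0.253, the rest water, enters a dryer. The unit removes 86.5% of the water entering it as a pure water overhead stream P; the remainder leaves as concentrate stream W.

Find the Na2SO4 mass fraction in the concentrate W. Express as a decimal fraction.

Na2SO4 is not removed: 1926×0.171 = 329.35 kg/h of Na2SO4 enters W.
water entering = 1926×0.576 = 1109.4 kg/h; overhead removed = 0.865×1109.4 = 959.61 kg/h.
Concentrate = 1926 − 959.61 = 966.39 kg/h.
Mass fraction = 329.35/966.39 = 0.341.

0.341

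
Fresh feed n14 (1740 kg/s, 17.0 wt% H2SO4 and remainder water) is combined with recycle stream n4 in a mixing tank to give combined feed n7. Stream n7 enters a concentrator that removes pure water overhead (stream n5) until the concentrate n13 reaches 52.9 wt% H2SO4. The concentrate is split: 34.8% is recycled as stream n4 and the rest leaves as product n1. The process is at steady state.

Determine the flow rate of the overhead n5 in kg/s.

Overall H2SO4 balance (none leaves overhead): H2SO4 in fresh feed = H2SO4 in product, i.e. 1740×0.170 = (1−0.348)·n13·0.529.
n13 = 295.8/(0.529×0.652) = 857.62 kg/s.
Recycle n4 = 0.348×857.62 = 298.45 kg/s.
Combined feed n7 = 1740 + 298.45 = 2038.5 kg/s.
Overhead n5 = n7 − n13 = 2038.5 − 857.62 = 1180.8 kg/s.

1181 kg/s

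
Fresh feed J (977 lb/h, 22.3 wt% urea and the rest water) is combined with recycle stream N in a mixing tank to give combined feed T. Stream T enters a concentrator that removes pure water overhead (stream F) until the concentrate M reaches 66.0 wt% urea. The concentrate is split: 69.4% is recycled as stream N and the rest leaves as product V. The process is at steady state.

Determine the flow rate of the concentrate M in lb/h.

1079 lb/h

Overall urea balance (none leaves overhead): urea in fresh feed = urea in product, i.e. 977×0.223 = (1−0.694)·M·0.660.
M = 217.87/(0.660×0.306) = 1078.8 lb/h.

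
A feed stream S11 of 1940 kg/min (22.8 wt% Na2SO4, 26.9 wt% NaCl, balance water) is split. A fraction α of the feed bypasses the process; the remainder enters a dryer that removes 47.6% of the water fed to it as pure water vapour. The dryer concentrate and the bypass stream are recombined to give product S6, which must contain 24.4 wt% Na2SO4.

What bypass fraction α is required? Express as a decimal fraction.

0.726

All 1940×0.228 = 442.32 kg/min of Na2SO4 reaches S6, so S6 = 442.32/0.244 = 1812.8 kg/min and vapour = 127.21 kg/min.
The evaporator receives (1−α)·1940 of feed at 0.503 water and removes 0.476 of that water:
0.476×0.503×(1−α)×1940 = 127.21
(1−α) = 127.21/464.49 = 0.2739;  α = 0.7261.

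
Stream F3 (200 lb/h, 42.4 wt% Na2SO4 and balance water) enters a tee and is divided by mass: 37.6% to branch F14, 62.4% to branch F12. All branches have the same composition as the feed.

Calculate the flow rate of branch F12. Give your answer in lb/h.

124.8 lb/h

Branch F12 flow = 0.624×200 = 124.8 lb/h.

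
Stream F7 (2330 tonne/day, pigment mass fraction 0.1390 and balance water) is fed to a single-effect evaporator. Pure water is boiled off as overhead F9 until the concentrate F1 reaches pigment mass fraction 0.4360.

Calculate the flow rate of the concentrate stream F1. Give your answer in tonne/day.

pigment is conserved: 2330×0.139 = 323.87 tonne/day all reports to the concentrate.
Concentrate = 323.87/(target fraction) = 742.82 tonne/day.

742.8 tonne/day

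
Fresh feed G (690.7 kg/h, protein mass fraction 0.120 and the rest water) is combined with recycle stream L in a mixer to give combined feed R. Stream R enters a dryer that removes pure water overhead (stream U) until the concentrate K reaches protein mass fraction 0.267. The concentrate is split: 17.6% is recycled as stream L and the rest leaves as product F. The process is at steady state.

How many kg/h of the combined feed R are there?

757 kg/h

Overall protein balance (none leaves overhead): protein in fresh feed = protein in product, i.e. 690.7×0.120 = (1−0.176)·K·0.267.
K = 82.884/(0.267×0.824) = 376.73 kg/h.
Recycle L = 0.176×376.73 = 66.305 kg/h.
Combined feed R = 690.7 + 66.305 = 757 kg/h.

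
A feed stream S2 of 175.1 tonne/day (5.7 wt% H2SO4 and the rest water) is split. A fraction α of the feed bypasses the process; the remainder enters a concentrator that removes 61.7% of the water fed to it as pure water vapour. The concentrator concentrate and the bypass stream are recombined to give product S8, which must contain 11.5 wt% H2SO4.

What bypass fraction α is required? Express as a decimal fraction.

All 175.1×0.057 = 9.9807 tonne/day of H2SO4 reaches S8, so S8 = 9.9807/0.115 = 86.789 tonne/day and vapour = 88.311 tonne/day.
The evaporator receives (1−α)·175.1 of feed at 0.943 water and removes 0.617 of that water:
0.617×0.943×(1−α)×175.1 = 88.311
(1−α) = 88.311/101.88 = 0.8668;  α = 0.1332.

0.133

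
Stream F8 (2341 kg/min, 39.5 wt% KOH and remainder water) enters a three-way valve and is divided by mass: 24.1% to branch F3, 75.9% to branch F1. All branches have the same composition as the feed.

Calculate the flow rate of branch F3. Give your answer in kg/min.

Branch F3 flow = 0.241×2341 = 564.18 kg/min.

564.2 kg/min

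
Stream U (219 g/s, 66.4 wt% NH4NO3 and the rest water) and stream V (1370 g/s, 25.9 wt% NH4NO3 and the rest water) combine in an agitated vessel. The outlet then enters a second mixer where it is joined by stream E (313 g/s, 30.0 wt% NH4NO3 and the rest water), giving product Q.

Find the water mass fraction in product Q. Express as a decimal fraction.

0.688

Overall, product flow = 1902 g/s.
water in = 219×0.336 + 1370×0.741 + 313×0.700 = 1307.9 g/s.
water fraction in Q = 0.688.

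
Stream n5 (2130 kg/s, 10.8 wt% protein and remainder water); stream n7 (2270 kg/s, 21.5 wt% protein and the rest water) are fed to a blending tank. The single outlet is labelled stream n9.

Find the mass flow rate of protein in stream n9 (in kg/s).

718.1 kg/s

protein out = protein in = 2130×0.108 + 2270×0.215 = 718.09 kg/s.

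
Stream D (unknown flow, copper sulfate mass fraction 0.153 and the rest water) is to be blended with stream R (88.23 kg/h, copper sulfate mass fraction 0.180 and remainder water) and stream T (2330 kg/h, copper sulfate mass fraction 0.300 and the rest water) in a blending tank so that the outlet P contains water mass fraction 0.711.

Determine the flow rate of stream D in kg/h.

Let D be the unknown flow. Total out = 2418.2 + D.
water balance: 1703.3 + 0.847·D = 0.711·(2418.2 + D)
(0.847 − 0.711)·D = 0.711×2418.2 − 1703.3 = 16.013
D = 16.013 / 0.136 = 117.74 kg/h

117.7 kg/h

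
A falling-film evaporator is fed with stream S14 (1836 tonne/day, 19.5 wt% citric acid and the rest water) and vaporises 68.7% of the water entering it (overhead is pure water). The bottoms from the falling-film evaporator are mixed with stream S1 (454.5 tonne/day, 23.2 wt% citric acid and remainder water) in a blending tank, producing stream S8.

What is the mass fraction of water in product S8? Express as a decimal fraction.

0.637

Vapour removed = 0.687×0.805×1836 = 1015.4 tonne/day; concentrate = 820.63 tonne/day.
water reaching the mixer = 462.61 (from concentrate) + 454.5×0.768 = 811.66 tonne/day.
Product flow = 820.63 + 454.5 = 1275.1 tonne/day; water fraction = 0.637.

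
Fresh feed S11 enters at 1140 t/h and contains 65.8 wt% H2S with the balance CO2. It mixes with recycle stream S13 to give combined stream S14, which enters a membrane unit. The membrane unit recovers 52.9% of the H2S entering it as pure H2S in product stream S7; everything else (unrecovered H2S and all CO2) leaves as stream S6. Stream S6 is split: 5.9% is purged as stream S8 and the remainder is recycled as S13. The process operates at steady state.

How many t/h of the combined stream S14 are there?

7955 t/h

CO2 enters only via S11 and leaves only via the purge: 1140×0.342 = 0.059×(CO2 in S6), and the membrane unit passes all CO2, so CO2 in S14 = CO2 in S6 = 6608.1 t/h.
H2S in S14: m_A = 1140×0.658 + (1−0.059)·(1−0.529)·m_A, so m_A = 750.12/0.5568 = 1347.2 t/h.
S14 = 1347.2 + 6608.1 = 7955.4 t/h.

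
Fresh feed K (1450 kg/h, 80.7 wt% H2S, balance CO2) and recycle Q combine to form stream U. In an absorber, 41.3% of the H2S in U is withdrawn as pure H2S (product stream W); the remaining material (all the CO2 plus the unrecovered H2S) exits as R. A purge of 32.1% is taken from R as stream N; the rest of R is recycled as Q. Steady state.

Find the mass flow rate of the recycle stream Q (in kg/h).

1367 kg/h

CO2 enters only via K and leaves only via the purge: 1450×0.193 = 0.321×(CO2 in R), and the absorber passes all CO2, so CO2 in U = CO2 in R = 871.81 kg/h.
H2S in U: m_A = 1450×0.807 + (1−0.321)·(1−0.413)·m_A, so m_A = 1170.2/0.6014 = 1945.6 kg/h.
R = (1−0.413)×1945.6 + 871.81 = 2013.9 kg/h.
Recycle Q = (1−0.321)×2013.9 = 1367.4 kg/h.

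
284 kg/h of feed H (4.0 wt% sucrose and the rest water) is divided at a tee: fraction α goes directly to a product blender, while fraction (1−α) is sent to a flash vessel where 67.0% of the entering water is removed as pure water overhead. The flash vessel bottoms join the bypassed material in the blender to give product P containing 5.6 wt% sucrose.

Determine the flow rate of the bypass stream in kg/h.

All 284×0.040 = 11.36 kg/h of sucrose reaches P, so P = 11.36/0.056 = 202.86 kg/h and vapour = 81.143 kg/h.
The evaporator receives (1−α)·284 of feed at 0.960 water and removes 0.670 of that water:
0.670×0.960×(1−α)×284 = 81.143
(1−α) = 81.143/182.67 = 0.4442;  α = 0.5558.
Bypass flow = 0.5558×284 = 157.85 kg/h.

157.8 kg/h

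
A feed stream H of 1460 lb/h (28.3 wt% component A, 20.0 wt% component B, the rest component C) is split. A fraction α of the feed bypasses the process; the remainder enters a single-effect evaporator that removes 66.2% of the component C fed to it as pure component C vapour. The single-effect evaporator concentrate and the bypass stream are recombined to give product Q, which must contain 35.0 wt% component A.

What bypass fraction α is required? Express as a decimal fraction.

0.441

All 1460×0.283 = 413.18 lb/h of component A reaches Q, so Q = 413.18/0.350 = 1180.5 lb/h and vapour = 279.49 lb/h.
The evaporator receives (1−α)·1460 of feed at 0.517 component C and removes 0.662 of that component C:
0.662×0.517×(1−α)×1460 = 279.49
(1−α) = 279.49/499.69 = 0.5593;  α = 0.4407.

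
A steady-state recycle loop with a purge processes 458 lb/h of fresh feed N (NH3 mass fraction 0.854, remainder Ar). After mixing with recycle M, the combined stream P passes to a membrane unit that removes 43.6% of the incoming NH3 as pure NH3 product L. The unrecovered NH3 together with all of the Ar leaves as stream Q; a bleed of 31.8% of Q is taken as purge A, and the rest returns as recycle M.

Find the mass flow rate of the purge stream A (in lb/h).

180.9 lb/h

Ar enters only via N and leaves only via the purge: 458×0.146 = 0.318×(Ar in Q), and the membrane unit passes all Ar, so Ar in P = Ar in Q = 210.28 lb/h.
NH3 in P: m_A = 458×0.854 + (1−0.318)·(1−0.436)·m_A, so m_A = 391.13/0.6154 = 635.62 lb/h.
Q = (1−0.436)×635.62 + 210.28 = 568.77 lb/h.
Purge A = 0.318×568.77 = 180.87 lb/h.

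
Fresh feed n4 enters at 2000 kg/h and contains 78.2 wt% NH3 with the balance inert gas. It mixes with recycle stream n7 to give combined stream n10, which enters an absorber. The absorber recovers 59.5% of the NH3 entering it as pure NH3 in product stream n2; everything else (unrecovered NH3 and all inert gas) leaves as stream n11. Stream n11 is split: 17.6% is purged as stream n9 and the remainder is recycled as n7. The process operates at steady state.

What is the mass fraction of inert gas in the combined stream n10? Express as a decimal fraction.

inert gas enters only via n4 and leaves only via the purge: 2000×0.218 = 0.176×(inert gas in n11), and the absorber passes all inert gas, so inert gas in n10 = inert gas in n11 = 2477.3 kg/h.
NH3 in n10: m_A = 2000×0.782 + (1−0.176)·(1−0.595)·m_A, so m_A = 1564/0.6663 = 2347.4 kg/h.
n10 = 2347.4 + 2477.3 = 4824.6 kg/h.
inert gas fraction in n10 = 2477.3/4824.6 = 0.513.

0.513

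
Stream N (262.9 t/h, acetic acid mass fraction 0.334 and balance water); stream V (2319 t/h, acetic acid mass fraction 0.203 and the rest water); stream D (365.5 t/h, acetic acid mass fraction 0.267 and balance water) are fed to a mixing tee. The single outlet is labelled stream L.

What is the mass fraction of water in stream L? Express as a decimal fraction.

Total flow out = 262.9 + 2319 + 365.5 = 2947.4 t/h.
water in = 262.9×0.666 + 2319×0.797 + 365.5×0.733 = 2291.2 t/h.
water mass fraction in L = 2291.2/2947.4 = 0.777.

0.777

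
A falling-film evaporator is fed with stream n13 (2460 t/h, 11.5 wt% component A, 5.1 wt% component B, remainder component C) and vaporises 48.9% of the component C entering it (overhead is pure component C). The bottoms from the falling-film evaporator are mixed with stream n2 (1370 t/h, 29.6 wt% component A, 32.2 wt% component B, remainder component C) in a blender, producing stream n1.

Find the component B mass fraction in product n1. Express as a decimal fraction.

0.2004

Vapour removed = 0.489×0.834×2460 = 1003.3 t/h; concentrate = 1456.7 t/h.
component B reaching the mixer = 125.46 (from concentrate) + 1370×0.322 = 566.6 t/h.
Product flow = 1456.7 + 1370 = 2826.7 t/h; component B fraction = 0.2004.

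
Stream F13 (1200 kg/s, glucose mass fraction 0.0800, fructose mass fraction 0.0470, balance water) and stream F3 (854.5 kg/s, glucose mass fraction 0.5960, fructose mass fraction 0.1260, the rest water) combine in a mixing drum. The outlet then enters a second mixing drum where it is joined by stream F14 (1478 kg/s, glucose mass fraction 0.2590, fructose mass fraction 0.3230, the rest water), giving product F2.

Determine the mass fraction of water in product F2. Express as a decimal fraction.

0.5387

Overall, product flow = 3532.5 kg/s.
water in = 1200×0.873 + 854.5×0.278 + 1478×0.418 = 1903 kg/s.
water fraction in F2 = 0.5387.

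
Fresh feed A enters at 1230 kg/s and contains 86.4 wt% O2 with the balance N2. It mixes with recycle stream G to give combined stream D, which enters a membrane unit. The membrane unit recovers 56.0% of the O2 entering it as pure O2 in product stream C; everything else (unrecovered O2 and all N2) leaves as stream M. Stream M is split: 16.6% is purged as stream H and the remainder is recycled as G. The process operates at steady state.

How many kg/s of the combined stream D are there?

2686 kg/s

N2 enters only via A and leaves only via the purge: 1230×0.136 = 0.166×(N2 in M), and the membrane unit passes all N2, so N2 in D = N2 in M = 1007.7 kg/s.
O2 in D: m_A = 1230×0.864 + (1−0.166)·(1−0.560)·m_A, so m_A = 1062.7/0.6330 = 1678.8 kg/s.
D = 1678.8 + 1007.7 = 2686.5 kg/s.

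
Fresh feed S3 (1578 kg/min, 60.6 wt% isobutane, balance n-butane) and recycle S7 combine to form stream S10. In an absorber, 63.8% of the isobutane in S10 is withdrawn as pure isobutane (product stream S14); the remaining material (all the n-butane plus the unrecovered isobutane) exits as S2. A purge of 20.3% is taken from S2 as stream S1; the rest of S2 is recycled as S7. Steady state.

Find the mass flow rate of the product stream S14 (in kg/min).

isobutane in S10: m_A = 1578×0.606 + (1−0.203)·(1−0.638)·m_A, so m_A = 956.27/0.7115 = 1344 kg/min.
Product S14 = 0.638×1344 = 857.5 kg/min.

857.5 kg/min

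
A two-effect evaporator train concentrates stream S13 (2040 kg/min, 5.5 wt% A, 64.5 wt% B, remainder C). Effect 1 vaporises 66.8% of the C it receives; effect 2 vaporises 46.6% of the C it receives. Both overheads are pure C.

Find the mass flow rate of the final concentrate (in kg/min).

1537 kg/min

C in feed = 2040×0.300 = 612 kg/min.
After stage 1: C left = (1−0.668)×612 = 203.18; stream total = 1631.2 kg/min.
After stage 2: C left = (1−0.466)×203.18 = 108.5; final concentrate = 1536.5 kg/min.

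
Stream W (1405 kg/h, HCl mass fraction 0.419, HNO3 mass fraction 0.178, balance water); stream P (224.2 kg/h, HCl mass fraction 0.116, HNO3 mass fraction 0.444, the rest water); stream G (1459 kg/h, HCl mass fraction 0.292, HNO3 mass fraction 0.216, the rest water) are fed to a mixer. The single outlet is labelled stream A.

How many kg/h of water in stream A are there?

1383 kg/h

water out = water in = 1405×0.403 + 224.2×0.440 + 1459×0.492 = 1382.7 kg/h.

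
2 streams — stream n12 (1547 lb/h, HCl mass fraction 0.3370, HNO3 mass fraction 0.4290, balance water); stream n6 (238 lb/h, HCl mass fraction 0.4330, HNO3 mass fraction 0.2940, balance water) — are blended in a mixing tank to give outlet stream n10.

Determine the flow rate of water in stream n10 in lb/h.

427 lb/h

water out = water in = 1547×0.234 + 238×0.273 = 426.97 lb/h.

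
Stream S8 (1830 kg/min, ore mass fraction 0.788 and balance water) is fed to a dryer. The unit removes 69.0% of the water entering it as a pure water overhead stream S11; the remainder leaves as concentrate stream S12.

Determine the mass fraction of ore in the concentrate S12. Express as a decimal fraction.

ore is not removed: 1830×0.788 = 1442 kg/min of ore enters S12.
water entering = 1830×0.212 = 387.96 kg/min; overhead removed = 0.690×387.96 = 267.69 kg/min.
Concentrate = 1830 − 267.69 = 1562.3 kg/min.
Mass fraction = 1442/1562.3 = 0.923.

0.923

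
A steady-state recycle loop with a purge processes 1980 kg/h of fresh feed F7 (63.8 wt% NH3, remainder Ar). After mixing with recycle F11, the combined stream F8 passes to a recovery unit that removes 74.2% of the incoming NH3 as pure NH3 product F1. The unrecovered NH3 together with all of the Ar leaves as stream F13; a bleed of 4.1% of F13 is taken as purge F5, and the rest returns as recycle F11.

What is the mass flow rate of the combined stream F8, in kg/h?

19160 kg/h

Ar enters only via F7 and leaves only via the purge: 1980×0.362 = 0.041×(Ar in F13), and the recovery unit passes all Ar, so Ar in F8 = Ar in F13 = 17482 kg/h.
NH3 in F8: m_A = 1980×0.638 + (1−0.041)·(1−0.742)·m_A, so m_A = 1263.2/0.7526 = 1678.6 kg/h.
F8 = 1678.6 + 17482 = 19161 kg/h.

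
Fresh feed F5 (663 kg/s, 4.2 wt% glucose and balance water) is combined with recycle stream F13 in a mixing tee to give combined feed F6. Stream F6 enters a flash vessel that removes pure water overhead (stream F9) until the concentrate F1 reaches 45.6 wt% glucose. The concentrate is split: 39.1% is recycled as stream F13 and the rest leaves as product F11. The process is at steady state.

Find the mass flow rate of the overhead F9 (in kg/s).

Overall glucose balance (none leaves overhead): glucose in fresh feed = glucose in product, i.e. 663×0.042 = (1−0.391)·F1·0.456.
F1 = 27.846/(0.456×0.609) = 100.27 kg/s.
Recycle F13 = 0.391×100.27 = 39.206 kg/s.
Combined feed F6 = 663 + 39.206 = 702.21 kg/s.
Overhead F9 = F6 − F1 = 702.21 − 100.27 = 601.93 kg/s.

601.9 kg/s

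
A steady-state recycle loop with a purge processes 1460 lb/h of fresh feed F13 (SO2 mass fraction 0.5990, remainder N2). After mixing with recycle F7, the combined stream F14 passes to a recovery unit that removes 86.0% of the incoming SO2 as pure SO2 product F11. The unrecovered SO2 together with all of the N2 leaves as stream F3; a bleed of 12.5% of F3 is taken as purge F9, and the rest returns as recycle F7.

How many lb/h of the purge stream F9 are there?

N2 enters only via F13 and leaves only via the purge: 1460×0.401 = 0.125×(N2 in F3), and the recovery unit passes all N2, so N2 in F14 = N2 in F3 = 4683.7 lb/h.
SO2 in F14: m_A = 1460×0.599 + (1−0.125)·(1−0.860)·m_A, so m_A = 874.54/0.8775 = 996.63 lb/h.
F3 = (1−0.860)×996.63 + 4683.7 = 4823.2 lb/h.
Purge F9 = 0.125×4823.2 = 602.9 lb/h.

602.9 lb/h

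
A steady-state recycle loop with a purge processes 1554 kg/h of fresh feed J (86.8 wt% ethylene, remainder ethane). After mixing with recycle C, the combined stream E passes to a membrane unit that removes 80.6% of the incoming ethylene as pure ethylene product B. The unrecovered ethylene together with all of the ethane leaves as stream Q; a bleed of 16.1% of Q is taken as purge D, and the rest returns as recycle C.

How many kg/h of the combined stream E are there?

ethane enters only via J and leaves only via the purge: 1554×0.132 = 0.161×(ethane in Q), and the membrane unit passes all ethane, so ethane in E = ethane in Q = 1274.1 kg/h.
ethylene in E: m_A = 1554×0.868 + (1−0.161)·(1−0.806)·m_A, so m_A = 1348.9/0.8372 = 1611.1 kg/h.
E = 1611.1 + 1274.1 = 2885.2 kg/h.

2885 kg/h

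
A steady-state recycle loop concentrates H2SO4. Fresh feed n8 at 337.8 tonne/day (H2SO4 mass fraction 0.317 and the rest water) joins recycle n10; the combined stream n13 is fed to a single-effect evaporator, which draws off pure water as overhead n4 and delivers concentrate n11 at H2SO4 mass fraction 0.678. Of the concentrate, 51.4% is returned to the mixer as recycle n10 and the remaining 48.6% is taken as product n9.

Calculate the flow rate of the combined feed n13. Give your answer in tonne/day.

Overall H2SO4 balance (none leaves overhead): H2SO4 in fresh feed = H2SO4 in product, i.e. 337.8×0.317 = (1−0.514)·n11·0.678.
n11 = 107.08/(0.678×0.486) = 324.98 tonne/day.
Recycle n10 = 0.514×324.98 = 167.04 tonne/day.
Combined feed n13 = 337.8 + 167.04 = 504.84 tonne/day.

504.8 tonne/day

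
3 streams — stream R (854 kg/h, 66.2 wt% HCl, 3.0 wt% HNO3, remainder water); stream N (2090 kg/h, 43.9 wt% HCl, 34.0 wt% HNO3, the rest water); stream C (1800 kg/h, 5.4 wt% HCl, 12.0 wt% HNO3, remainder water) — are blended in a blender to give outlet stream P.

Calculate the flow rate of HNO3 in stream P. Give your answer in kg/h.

HNO3 out = HNO3 in = 854×0.030 + 2090×0.340 + 1800×0.120 = 952.22 kg/h.

952.2 kg/h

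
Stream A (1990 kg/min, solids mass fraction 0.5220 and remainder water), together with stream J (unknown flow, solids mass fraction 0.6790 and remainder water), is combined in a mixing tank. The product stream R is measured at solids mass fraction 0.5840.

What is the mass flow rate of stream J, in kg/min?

1299 kg/min

Let J be the unknown flow. Total out = 1990 + J.
solids balance: 1038.8 + 0.679·J = 0.584·(1990 + J)
(0.679 − 0.584)·J = 0.584×1990 − 1038.8 = 123.38
J = 123.38 / 0.095 = 1298.7 kg/min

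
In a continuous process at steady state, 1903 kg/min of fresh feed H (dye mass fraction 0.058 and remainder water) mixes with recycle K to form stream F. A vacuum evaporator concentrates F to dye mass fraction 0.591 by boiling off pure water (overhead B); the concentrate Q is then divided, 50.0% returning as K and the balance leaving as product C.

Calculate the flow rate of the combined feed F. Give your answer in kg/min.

2090 kg/min

Overall dye balance (none leaves overhead): dye in fresh feed = dye in product, i.e. 1903×0.058 = (1−0.500)·Q·0.591.
Q = 110.37/(0.591×0.500) = 373.52 kg/min.
Recycle K = 0.500×373.52 = 186.76 kg/min.
Combined feed F = 1903 + 186.76 = 2089.8 kg/min.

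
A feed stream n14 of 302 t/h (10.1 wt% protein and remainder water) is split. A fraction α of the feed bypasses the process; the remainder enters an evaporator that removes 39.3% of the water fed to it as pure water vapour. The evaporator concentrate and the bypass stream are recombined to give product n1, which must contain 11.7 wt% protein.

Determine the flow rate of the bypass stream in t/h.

All 302×0.101 = 30.502 t/h of protein reaches n1, so n1 = 30.502/0.117 = 260.7 t/h and vapour = 41.299 t/h.
The evaporator receives (1−α)·302 of feed at 0.899 water and removes 0.393 of that water:
0.393×0.899×(1−α)×302 = 41.299
(1−α) = 41.299/106.7 = 0.3871;  α = 0.6129.
Bypass flow = 0.6129×302 = 185.11 t/h.

185.1 t/h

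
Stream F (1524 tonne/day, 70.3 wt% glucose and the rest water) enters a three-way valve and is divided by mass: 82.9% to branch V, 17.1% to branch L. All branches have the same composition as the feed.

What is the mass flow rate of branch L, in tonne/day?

260.6 tonne/day

Branch L flow = 0.171×1524 = 260.6 tonne/day.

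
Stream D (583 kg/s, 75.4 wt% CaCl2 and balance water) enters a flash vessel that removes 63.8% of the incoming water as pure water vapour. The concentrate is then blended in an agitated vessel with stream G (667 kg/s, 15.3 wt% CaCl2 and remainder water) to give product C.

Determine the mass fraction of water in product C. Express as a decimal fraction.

Vapour removed = 0.638×0.246×583 = 91.501 kg/s; concentrate = 491.5 kg/s.
water reaching the mixer = 51.917 (from concentrate) + 667×0.847 = 616.87 kg/s.
Product flow = 491.5 + 667 = 1158.5 kg/s; water fraction = 0.532.

0.532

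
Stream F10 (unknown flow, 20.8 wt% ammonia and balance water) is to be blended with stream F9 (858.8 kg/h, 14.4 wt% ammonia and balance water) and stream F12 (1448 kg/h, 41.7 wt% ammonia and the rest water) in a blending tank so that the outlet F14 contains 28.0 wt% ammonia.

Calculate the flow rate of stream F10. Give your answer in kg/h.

Let F10 be the unknown flow. Total out = 2306.8 + F10.
ammonia balance: 727.48 + 0.208·F10 = 0.280·(2306.8 + F10)
(0.208 − 0.280)·F10 = 0.280×2306.8 − 727.48 = -81.579
F10 = -81.579 / -0.072 = 1133 kg/h

1133 kg/h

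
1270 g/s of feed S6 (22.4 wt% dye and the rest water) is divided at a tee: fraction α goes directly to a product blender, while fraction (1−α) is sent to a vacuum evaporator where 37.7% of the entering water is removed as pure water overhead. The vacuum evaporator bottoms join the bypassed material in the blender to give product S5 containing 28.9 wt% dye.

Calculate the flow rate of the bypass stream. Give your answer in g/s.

All 1270×0.224 = 284.48 g/s of dye reaches S5, so S5 = 284.48/0.289 = 984.36 g/s and vapour = 285.64 g/s.
The evaporator receives (1−α)·1270 of feed at 0.776 water and removes 0.377 of that water:
0.377×0.776×(1−α)×1270 = 285.64
(1−α) = 285.64/371.54 = 0.7688;  α = 0.2312.
Bypass flow = 0.2312×1270 = 293.63 g/s.

293.6 g/s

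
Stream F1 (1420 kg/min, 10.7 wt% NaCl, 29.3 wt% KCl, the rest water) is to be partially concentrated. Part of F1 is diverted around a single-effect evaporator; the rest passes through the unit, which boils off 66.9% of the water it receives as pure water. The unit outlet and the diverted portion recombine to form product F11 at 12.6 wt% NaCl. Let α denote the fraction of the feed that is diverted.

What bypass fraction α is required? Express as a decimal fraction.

All 1420×0.107 = 151.94 kg/min of NaCl reaches F11, so F11 = 151.94/0.126 = 1205.9 kg/min and vapour = 214.13 kg/min.
The evaporator receives (1−α)·1420 of feed at 0.600 water and removes 0.669 of that water:
0.669×0.600×(1−α)×1420 = 214.13
(1−α) = 214.13/569.99 = 0.3757;  α = 0.6243.

0.624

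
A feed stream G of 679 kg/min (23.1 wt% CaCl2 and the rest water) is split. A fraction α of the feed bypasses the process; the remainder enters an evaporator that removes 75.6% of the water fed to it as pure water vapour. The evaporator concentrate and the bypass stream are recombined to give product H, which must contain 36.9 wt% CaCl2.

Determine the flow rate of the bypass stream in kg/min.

All 679×0.231 = 156.85 kg/min of CaCl2 reaches H, so H = 156.85/0.369 = 425.07 kg/min and vapour = 253.93 kg/min.
The evaporator receives (1−α)·679 of feed at 0.769 water and removes 0.756 of that water:
0.756×0.769×(1−α)×679 = 253.93
(1−α) = 253.93/394.75 = 0.6433;  α = 0.3567.
Bypass flow = 0.3567×679 = 242.21 kg/min.

242.2 kg/min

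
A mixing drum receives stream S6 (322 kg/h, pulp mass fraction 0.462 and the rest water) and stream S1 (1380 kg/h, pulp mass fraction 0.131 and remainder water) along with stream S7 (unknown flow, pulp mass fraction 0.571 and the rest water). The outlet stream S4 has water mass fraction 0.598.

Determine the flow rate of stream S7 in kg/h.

2099 kg/h

Let S7 be the unknown flow. Total out = 1702 + S7.
water balance: 1372.5 + 0.429·S7 = 0.598·(1702 + S7)
(0.429 − 0.598)·S7 = 0.598×1702 − 1372.5 = -354.66
S7 = -354.66 / -0.169 = 2098.6 kg/h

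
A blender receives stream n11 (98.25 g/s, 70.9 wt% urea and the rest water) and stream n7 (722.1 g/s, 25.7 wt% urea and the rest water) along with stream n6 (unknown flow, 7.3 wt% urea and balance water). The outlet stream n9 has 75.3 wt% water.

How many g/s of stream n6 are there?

Let n6 be the unknown flow. Total out = 820.35 + n6.
water balance: 565.11 + 0.927·n6 = 0.753·(820.35 + n6)
(0.927 − 0.753)·n6 = 0.753×820.35 − 565.11 = 52.613
n6 = 52.613 / 0.174 = 302.37 g/s

302.4 g/s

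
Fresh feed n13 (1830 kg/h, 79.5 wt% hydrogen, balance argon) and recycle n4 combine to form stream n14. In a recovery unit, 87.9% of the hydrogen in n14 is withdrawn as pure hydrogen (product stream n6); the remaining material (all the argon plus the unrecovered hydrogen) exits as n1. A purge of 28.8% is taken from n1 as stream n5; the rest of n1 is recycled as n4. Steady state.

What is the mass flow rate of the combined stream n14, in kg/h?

argon enters only via n13 and leaves only via the purge: 1830×0.205 = 0.288×(argon in n1), and the recovery unit passes all argon, so argon in n14 = argon in n1 = 1302.6 kg/h.
hydrogen in n14: m_A = 1830×0.795 + (1−0.288)·(1−0.879)·m_A, so m_A = 1454.9/0.9138 = 1592 kg/h.
n14 = 1592 + 1302.6 = 2894.6 kg/h.

2895 kg/h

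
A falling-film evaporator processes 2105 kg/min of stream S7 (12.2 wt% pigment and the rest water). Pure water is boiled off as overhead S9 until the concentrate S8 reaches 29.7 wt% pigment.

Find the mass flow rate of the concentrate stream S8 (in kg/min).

864.7 kg/min

pigment is conserved: 2105×0.122 = 256.81 kg/min all reports to the concentrate.
Concentrate = 256.81/(target fraction) = 864.68 kg/min.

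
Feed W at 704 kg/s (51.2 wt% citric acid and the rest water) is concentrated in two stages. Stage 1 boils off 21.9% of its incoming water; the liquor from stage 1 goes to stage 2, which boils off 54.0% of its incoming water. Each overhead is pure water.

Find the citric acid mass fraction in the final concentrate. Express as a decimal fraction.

water in feed = 704×0.488 = 343.55 kg/s.
After stage 1: water left = (1−0.219)×343.55 = 268.31; stream total = 628.76 kg/s.
After stage 2: water left = (1−0.540)×268.31 = 123.42; final concentrate = 483.87 kg/s.
citric acid fraction = 360.45/483.87 = 0.745.

0.745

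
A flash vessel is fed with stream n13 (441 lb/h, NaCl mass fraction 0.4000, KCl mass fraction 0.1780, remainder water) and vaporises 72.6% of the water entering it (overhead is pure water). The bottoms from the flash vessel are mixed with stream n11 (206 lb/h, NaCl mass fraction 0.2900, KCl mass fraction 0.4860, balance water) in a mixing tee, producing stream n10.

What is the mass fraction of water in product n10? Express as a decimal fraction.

Vapour removed = 0.726×0.422×441 = 135.11 lb/h; concentrate = 305.89 lb/h.
water reaching the mixer = 50.992 (from concentrate) + 206×0.224 = 97.136 lb/h.
Product flow = 305.89 + 206 = 511.89 lb/h; water fraction = 0.1898.

0.1898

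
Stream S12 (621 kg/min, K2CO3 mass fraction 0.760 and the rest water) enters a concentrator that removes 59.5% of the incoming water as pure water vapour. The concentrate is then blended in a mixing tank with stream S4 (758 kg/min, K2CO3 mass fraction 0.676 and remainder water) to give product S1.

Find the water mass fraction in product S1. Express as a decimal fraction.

0.237

Vapour removed = 0.595×0.240×621 = 88.679 kg/min; concentrate = 532.32 kg/min.
water reaching the mixer = 60.361 (from concentrate) + 758×0.324 = 305.95 kg/min.
Product flow = 532.32 + 758 = 1290.3 kg/min; water fraction = 0.237.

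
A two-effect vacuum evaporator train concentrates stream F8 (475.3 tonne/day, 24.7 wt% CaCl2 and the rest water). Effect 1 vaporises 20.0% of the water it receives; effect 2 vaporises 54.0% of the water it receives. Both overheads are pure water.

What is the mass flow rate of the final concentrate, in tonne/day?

249.1 tonne/day

water in feed = 475.3×0.753 = 357.9 tonne/day.
After stage 1: water left = (1−0.200)×357.9 = 286.32; stream total = 403.72 tonne/day.
After stage 2: water left = (1−0.540)×286.32 = 131.71; final concentrate = 249.11 tonne/day.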